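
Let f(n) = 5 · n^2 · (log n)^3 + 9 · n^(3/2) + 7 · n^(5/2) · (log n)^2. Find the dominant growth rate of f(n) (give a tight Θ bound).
f(n) ∈ Θ(n^(5/2) · (log n)^2)

Compare the terms by growth order. For large n, n^a · (log n)^b dominates n^a' · (log n)^b' iff a > a', or (a = a' and b > b'). Ranking the 3 terms shows the dominant one is 7 · n^(5/2) · (log n)^2. Hence f(n) ∈ Θ(n^(5/2) · (log n)^2).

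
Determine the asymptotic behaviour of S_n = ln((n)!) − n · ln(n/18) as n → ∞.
S_n ~ n · (ln 18 − 1) + O(ln n)

Stirling: ln((n)!) = n ln(n) − n + O(ln n).
  S_n = n ln(n) − n − n ln(n/18) + O(ln n)
      = n ln(n) − n ln n + n ln 18 − n + O(ln n)
      = n ln 18 − n + O(ln n)
      = n (ln 18 − 1) + O(ln n).
Numerically ln(18) − 1 ≈ 1.8904.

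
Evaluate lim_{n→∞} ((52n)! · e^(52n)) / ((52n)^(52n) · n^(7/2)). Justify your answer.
lim = 0

Stirling: (52n)! ~ sqrt(2π·52n) · (52n/e)^(52n). Hence
  (52n)! · e^(52n) / (52n)^(52n) ~ sqrt(2π·52n).
Dividing by n^(7/2): sqrt(2π·52n) / n^(7/2) = sqrt(2π·52) · n^((1−7)/2), so the expression behaves like sqrt(2π·52) · n^((1−7)/2) → 0.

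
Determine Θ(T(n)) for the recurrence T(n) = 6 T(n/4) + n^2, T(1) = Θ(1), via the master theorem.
T(n) = Θ(n^2)

log_4 6 ≈ 1.292. f(n) = n^2 dominates n^(log_4 6) since 2 > 1.292, and the regularity condition a·f(n/b) = 6·(n/4)^2 = (6/16)·n^2 ≤ c·f(n) holds with c = 6/16 ≈ 0.375 < 1. So this is Case 3: T(n) = Θ(f(n)) = Θ(n^2).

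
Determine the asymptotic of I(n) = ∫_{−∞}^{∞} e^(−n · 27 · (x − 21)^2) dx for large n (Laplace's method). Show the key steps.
I(n) = sqrt(π/(27n))

Here φ(x) = 27 · (x − 21)^2 has its unique minimum at x* = 21 with φ(x*) = 0 and φ''(x*) = 54. Laplace's method gives
  I(n) ~ e^(−n φ(x*)) · sqrt(2π / (n · φ''(x*))) = sqrt(2π / (54n)) = sqrt(π/(27n)).
This is exact: substituting u = (x − 21)·sqrt(27n) gives I(n) = (1/sqrt(27n)) ∫_{−∞}^{∞} e^(−u^2) du = sqrt(π/(27n)).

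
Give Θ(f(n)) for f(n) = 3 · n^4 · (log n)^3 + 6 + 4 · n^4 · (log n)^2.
f(n) ∈ Θ(n^4 · (log n)^3)

Compare the terms by growth order. For large n, n^a · (log n)^b dominates n^a' · (log n)^b' iff a > a', or (a = a' and b > b'). Ranking the 3 terms shows the dominant one is 3 · n^4 · (log n)^3. Hence f(n) ∈ Θ(n^4 · (log n)^3).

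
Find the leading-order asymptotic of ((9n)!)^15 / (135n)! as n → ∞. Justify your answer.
((9n)!)^15/(135n)! ~ ((2π·9n)^(14/2) / sqrt(15)) · 15^(−15·9n)  →  0

Write N = 9n. Stirling: N! ~ sqrt(2π N)(N/e)^N and (15N)! ~ sqrt(2π·15N)·(15N/e)^(15N).
  (N!)^15/(15N)! ~ (2π N)^(15/2) (N/e)^(15N) / [sqrt(2π·15N) (15N/e)^(15N)]
     = (2π N)^(15/2) / sqrt(2π·15N) · (N/(15N))^(15N)
     = (2π N)^((15−1)/2) / sqrt(15) · 15^(−15N).
Since 15^15 > 1, the factor 15^(−15N) decays exponentially, so the ratio → 0. Substituting N = 9n gives the stated form.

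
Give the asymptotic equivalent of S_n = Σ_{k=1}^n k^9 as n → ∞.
S_n ~ n^10 / 10

By integral comparison (Euler-Maclaurin), Σ_{k=1}^n k^9 = ∫_0^n x^9 dx + O(n^9) = n^10/10 + O(n^9). (Equivalently, Faulhaber's formula gives the same leading term.)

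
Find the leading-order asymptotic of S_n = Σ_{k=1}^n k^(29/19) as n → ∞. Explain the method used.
S_n ~ (19/48) · n^(48/19)

Integral comparison: Σ_{k=1}^n k^(29/19) = ∫_0^n x^(29/19) dx + O(n^(29/19)). The integral is n^(1 + 29/19) / (1 + 29/19) = n^((29+19)/19) / ((29+19)/19) = (19/48) · n^(48/19).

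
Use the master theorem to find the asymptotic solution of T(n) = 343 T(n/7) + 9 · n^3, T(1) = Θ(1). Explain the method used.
T(n) = Θ(n^3 log n)

log_7 343 = 3, and f(n) = 9 · n^3 = Θ(n^(log_7 343)). This is Case 2 of the master theorem: T(n) = Θ(f(n) · log n) = Θ(n^3 log n).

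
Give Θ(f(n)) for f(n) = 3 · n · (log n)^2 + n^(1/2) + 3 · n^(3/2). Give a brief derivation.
f(n) ∈ Θ(n^(3/2))

Compare the terms by growth order. For large n, n^a · (log n)^b dominates n^a' · (log n)^b' iff a > a', or (a = a' and b > b'). Ranking the 3 terms shows the dominant one is 3 · n^(3/2). Hence f(n) ∈ Θ(n^(3/2)).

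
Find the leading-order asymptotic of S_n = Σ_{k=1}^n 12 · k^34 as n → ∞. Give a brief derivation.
S_n ~ 12 · n^35 / 35

By integral comparison (Euler-Maclaurin), Σ_{k=1}^n 12 · k^34 = 12 · ∫_0^n x^34 dx + O(n^34) = 12 · n^35/35 + O(n^34). (Equivalently, Faulhaber's formula gives the same leading term.)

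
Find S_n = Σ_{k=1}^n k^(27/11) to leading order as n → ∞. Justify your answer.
S_n ~ (11/38) · n^(38/11)

Integral comparison: Σ_{k=1}^n k^(27/11) = ∫_0^n x^(27/11) dx + O(n^(27/11)). The integral is n^(1 + 27/11) / (1 + 27/11) = n^((27+11)/11) / ((27+11)/11) = (11/38) · n^(38/11).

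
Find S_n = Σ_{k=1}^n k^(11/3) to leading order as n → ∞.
S_n ~ (3/14) · n^(14/3)

Integral comparison: Σ_{k=1}^n k^(11/3) = ∫_0^n x^(11/3) dx + O(n^(11/3)). The integral is n^(1 + 11/3) / (1 + 11/3) = n^((11+3)/3) / ((11+3)/3) = (3/14) · n^(14/3).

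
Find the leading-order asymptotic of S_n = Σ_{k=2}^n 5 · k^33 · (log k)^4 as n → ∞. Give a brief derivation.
S_n ~ 5 · n^34 · (log n)^4 / 34

By integral comparison, S_n = ∫_1^n 5 · x^33 · (log x)^4 dx + O(n^33 · (log n)^4). For the integral, the leading term of ∫_1^n x^33 (log x)^4 dx is n^34/34 · (log n)^4 (by repeated integration by parts; each step lowers the log-exponent and produces a relatively O(1/log n) correction). Hence S_n ~ 5 · n^34 · (log n)^4 / 34.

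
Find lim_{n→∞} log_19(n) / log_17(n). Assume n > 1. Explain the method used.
lim = ln(17) / ln(19) = log_19(17)

Change of base: log_19(n) = ln n / ln 19 and log_17(n) = ln n / ln 17. The ratio is (ln n / ln 19) · (ln 17 / ln n) = ln 17 / ln 19, a constant independent of n. So the limit is ln 17 / ln 19 = log_19(17).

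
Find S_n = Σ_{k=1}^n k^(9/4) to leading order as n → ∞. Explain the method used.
S_n ~ (4/13) · n^(13/4)

Integral comparison: Σ_{k=1}^n k^(9/4) = ∫_0^n x^(9/4) dx + O(n^(9/4)). The integral is n^(1 + 9/4) / (1 + 9/4) = n^((9+4)/4) / ((9+4)/4) = (4/13) · n^(13/4).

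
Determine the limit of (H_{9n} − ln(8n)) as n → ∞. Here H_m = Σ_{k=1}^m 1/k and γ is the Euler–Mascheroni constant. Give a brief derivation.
lim = ln(9/8) + γ

By Euler-Maclaurin, H_m = ln m + γ + O(1/m). So
  H_{9n} − ln(8n) = ln(9n) + γ − ln(8n) + O(1/n)
                       = ln(9/8) + γ + O(1/n).
Hence the limit is ln(9/8) + γ.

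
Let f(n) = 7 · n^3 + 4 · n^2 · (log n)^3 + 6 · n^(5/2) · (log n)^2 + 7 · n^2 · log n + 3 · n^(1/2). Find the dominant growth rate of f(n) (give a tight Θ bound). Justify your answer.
f(n) ∈ Θ(n^3)

Compare the terms by growth order. For large n, n^a · (log n)^b dominates n^a' · (log n)^b' iff a > a', or (a = a' and b > b'). Ranking the 5 terms shows the dominant one is 7 · n^3. Hence f(n) ∈ Θ(n^3).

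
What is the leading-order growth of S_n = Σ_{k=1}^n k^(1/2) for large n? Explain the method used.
S_n ~ (2/3) · n^(3/2)

Integral comparison: Σ_{k=1}^n k^(1/2) = ∫_0^n x^(1/2) dx + O(n^(1/2)). The integral is n^(1 + 1/2) / (1 + 1/2) = n^((1+2)/2) / ((1+2)/2) = (2/3) · n^(3/2).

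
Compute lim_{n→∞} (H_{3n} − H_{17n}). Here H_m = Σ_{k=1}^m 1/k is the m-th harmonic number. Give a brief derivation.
lim = ln(3/17)

Euler-Maclaurin gives H_m = ln m + γ + 1/(2m) + O(1/m^2). The γ and O(1/m) terms cancel in the difference:
  H_{3n} − H_{17n} = ln(3n) − ln(17n) + O(1/n) = ln(3/17) + O(1/n).
Hence the limit is ln(3/17).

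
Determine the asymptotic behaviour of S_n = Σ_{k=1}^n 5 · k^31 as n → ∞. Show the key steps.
S_n ~ 5 · n^32 / 32

By integral comparison (Euler-Maclaurin), Σ_{k=1}^n 5 · k^31 = 5 · ∫_0^n x^31 dx + O(n^31) = 5 · n^32/32 + O(n^31). (Equivalently, Faulhaber's formula gives the same leading term.)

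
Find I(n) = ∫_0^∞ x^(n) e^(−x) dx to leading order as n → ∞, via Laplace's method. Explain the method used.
I(n) ~ sqrt(2π·n) · (n/e)^(n)

Write the integrand as exp(n ln x − x) and set f(x) = n ln x − x. Then f'(x) = n/x − 1 = 0 at x* = n, and f''(x*) = −n/x*^2 = −1/(n). Laplace's method (interior maximum) gives
  I(n) ~ e^(f(x*)) · sqrt(2π / |f''(x*)|)
        = exp(n ln(n) − n) · sqrt(2π · n)
        = (n)^(n) e^(−n) · sqrt(2π·n)
        = sqrt(2π·n) · (n/e)^(n).
This matches Γ(n+1) with Stirling applied to Γ.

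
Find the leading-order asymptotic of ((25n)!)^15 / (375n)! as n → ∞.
((25n)!)^15/(375n)! ~ ((2π·25n)^(14/2) / sqrt(15)) · 15^(−15·25n)  →  0

Write N = 25n. Stirling: N! ~ sqrt(2π N)(N/e)^N and (15N)! ~ sqrt(2π·15N)·(15N/e)^(15N).
  (N!)^15/(15N)! ~ (2π N)^(15/2) (N/e)^(15N) / [sqrt(2π·15N) (15N/e)^(15N)]
     = (2π N)^(15/2) / sqrt(2π·15N) · (N/(15N))^(15N)
     = (2π N)^((15−1)/2) / sqrt(15) · 15^(−15N).
Since 15^15 > 1, the factor 15^(−15N) decays exponentially, so the ratio → 0. Substituting N = 25n gives the stated form.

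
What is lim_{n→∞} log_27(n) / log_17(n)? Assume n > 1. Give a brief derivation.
lim = ln(17) / ln(27) = log_27(17)

Change of base: log_27(n) = ln n / ln 27 and log_17(n) = ln n / ln 17. The ratio is (ln n / ln 27) · (ln 17 / ln n) = ln 17 / ln 27, a constant independent of n. So the limit is ln 17 / ln 27 = log_27(17).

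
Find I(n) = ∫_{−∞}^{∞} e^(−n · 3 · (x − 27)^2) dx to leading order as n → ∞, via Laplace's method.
I(n) = sqrt(π/(3n))

Here φ(x) = 3 · (x − 27)^2 has its unique minimum at x* = 27 with φ(x*) = 0 and φ''(x*) = 6. Laplace's method gives
  I(n) ~ e^(−n φ(x*)) · sqrt(2π / (n · φ''(x*))) = sqrt(2π / (6n)) = sqrt(π/(3n)).
This is exact: substituting u = (x − 27)·sqrt(3n) gives I(n) = (1/sqrt(3n)) ∫_{−∞}^{∞} e^(−u^2) du = sqrt(π/(3n)).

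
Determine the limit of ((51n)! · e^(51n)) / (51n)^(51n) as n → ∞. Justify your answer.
lim = ∞

Stirling: (51n)! ~ sqrt(2π·51n) · (51n/e)^(51n). Hence
  (51n)! · e^(51n) / (51n)^(51n) ~ sqrt(2π·51n) = sqrt(2π·51) · sqrt(n) → ∞.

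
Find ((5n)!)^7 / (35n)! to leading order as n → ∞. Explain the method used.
((5n)!)^7/(35n)! ~ ((2π·5n)^(6/2) / sqrt(7)) · 7^(−7·5n)  →  0

Write N = 5n. Stirling: N! ~ sqrt(2π N)(N/e)^N and (7N)! ~ sqrt(2π·7N)·(7N/e)^(7N).
  (N!)^7/(7N)! ~ (2π N)^(7/2) (N/e)^(7N) / [sqrt(2π·7N) (7N/e)^(7N)]
     = (2π N)^(7/2) / sqrt(2π·7N) · (N/(7N))^(7N)
     = (2π N)^((7−1)/2) / sqrt(7) · 7^(−7N).
Since 7^7 > 1, the factor 7^(−7N) decays exponentially, so the ratio → 0. Substituting N = 5n gives the stated form.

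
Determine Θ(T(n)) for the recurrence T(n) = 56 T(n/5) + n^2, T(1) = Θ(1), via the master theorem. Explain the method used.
T(n) = Θ(n^(log_5 56))

Master theorem: compare f(n) = n^2 to n^(log_5 56) where log_5 56 ≈ 2.501. Since 2 < log_5 56, we have f(n) = O(n^(log_5 56 − ε)) for some ε > 0 — Case 1. Hence T(n) = Θ(n^(log_5 56)).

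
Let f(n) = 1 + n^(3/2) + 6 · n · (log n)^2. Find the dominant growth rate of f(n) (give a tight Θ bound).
f(n) ∈ Θ(n^(3/2))

Compare the terms by growth order. For large n, n^a · (log n)^b dominates n^a' · (log n)^b' iff a > a', or (a = a' and b > b'). Ranking the 3 terms shows the dominant one is n^(3/2). Hence f(n) ∈ Θ(n^(3/2)).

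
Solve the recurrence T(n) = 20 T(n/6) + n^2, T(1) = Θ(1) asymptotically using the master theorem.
T(n) = Θ(n^2)

log_6 20 ≈ 1.672. f(n) = n^2 dominates n^(log_6 20) since 2 > 1.672, and the regularity condition a·f(n/b) = 20·(n/6)^2 = (20/36)·n^2 ≤ c·f(n) holds with c = 20/36 ≈ 0.556 < 1. So this is Case 3: T(n) = Θ(f(n)) = Θ(n^2).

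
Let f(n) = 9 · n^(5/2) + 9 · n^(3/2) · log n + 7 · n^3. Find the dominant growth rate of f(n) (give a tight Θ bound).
f(n) ∈ Θ(n^3)

Compare the terms by growth order. For large n, n^a · (log n)^b dominates n^a' · (log n)^b' iff a > a', or (a = a' and b > b'). Ranking the 3 terms shows the dominant one is 7 · n^3. Hence f(n) ∈ Θ(n^3).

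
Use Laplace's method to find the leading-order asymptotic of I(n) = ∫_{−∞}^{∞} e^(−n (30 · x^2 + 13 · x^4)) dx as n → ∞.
I(n) ~ sqrt(π/(30n))

φ(x) = 30 · x^2 + 13 · x^4 has its unique global minimum at x* = 0 (since φ'(x) = 60x + 52x^3 = 0 only at x = 0 for real x with both coefficients positive, and φ → ∞ as |x| → ∞). At x* = 0, φ(0) = 0 and φ''(0) = 60. Laplace's method then gives
  I(n) ~ sqrt(2π / (n · φ''(0))) · e^(−n φ(0)) = sqrt(2π / (60n)) = sqrt(π/(30n)).
The 13 · x^4 term contributes only at subleading order (an O(1/n) relative correction).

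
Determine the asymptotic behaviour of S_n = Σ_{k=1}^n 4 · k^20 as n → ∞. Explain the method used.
S_n ~ 4 · n^21 / 21

By integral comparison (Euler-Maclaurin), Σ_{k=1}^n 4 · k^20 = 4 · ∫_0^n x^20 dx + O(n^20) = 4 · n^21/21 + O(n^20). (Equivalently, Faulhaber's formula gives the same leading term.)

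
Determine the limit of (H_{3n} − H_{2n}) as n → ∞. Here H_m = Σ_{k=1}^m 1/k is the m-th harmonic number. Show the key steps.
lim = ln(3/2)

Euler-Maclaurin gives H_m = ln m + γ + 1/(2m) + O(1/m^2). The γ and O(1/m) terms cancel in the difference:
  H_{3n} − H_{2n} = ln(3n) − ln(2n) + O(1/n) = ln(3/2) + O(1/n).
Hence the limit is ln(3/2).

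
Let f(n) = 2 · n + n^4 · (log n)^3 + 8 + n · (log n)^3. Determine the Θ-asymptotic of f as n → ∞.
f(n) ∈ Θ(n^4 · (log n)^3)

Compare the terms by growth order. For large n, n^a · (log n)^b dominates n^a' · (log n)^b' iff a > a', or (a = a' and b > b'). Ranking the 4 terms shows the dominant one is n^4 · (log n)^3. Hence f(n) ∈ Θ(n^4 · (log n)^3).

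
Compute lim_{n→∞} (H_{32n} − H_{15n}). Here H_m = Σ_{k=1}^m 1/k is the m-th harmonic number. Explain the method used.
lim = ln(32/15)

Euler-Maclaurin gives H_m = ln m + γ + 1/(2m) + O(1/m^2). The γ and O(1/m) terms cancel in the difference:
  H_{32n} − H_{15n} = ln(32n) − ln(15n) + O(1/n) = ln(32/15) + O(1/n).
Hence the limit is ln(32/15).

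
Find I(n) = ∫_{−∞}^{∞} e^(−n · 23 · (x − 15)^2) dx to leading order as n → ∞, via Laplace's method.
I(n) = sqrt(π/(23n))

Here φ(x) = 23 · (x − 15)^2 has its unique minimum at x* = 15 with φ(x*) = 0 and φ''(x*) = 46. Laplace's method gives
  I(n) ~ e^(−n φ(x*)) · sqrt(2π / (n · φ''(x*))) = sqrt(2π / (46n)) = sqrt(π/(23n)).
This is exact: substituting u = (x − 15)·sqrt(23n) gives I(n) = (1/sqrt(23n)) ∫_{−∞}^{∞} e^(−u^2) du = sqrt(π/(23n)).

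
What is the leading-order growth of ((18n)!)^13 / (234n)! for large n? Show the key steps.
((18n)!)^13/(234n)! ~ ((2π·18n)^(12/2) / sqrt(13)) · 13^(−13·18n)  →  0

Write N = 18n. Stirling: N! ~ sqrt(2π N)(N/e)^N and (13N)! ~ sqrt(2π·13N)·(13N/e)^(13N).
  (N!)^13/(13N)! ~ (2π N)^(13/2) (N/e)^(13N) / [sqrt(2π·13N) (13N/e)^(13N)]
     = (2π N)^(13/2) / sqrt(2π·13N) · (N/(13N))^(13N)
     = (2π N)^((13−1)/2) / sqrt(13) · 13^(−13N).
Since 13^13 > 1, the factor 13^(−13N) decays exponentially, so the ratio → 0. Substituting N = 18n gives the stated form.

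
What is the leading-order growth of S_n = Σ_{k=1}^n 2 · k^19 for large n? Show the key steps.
S_n ~ n^20 / 10

By integral comparison (Euler-Maclaurin), Σ_{k=1}^n 2 · k^19 = 2 · ∫_0^n x^19 dx + O(n^19) = 2 · n^20/20 = n^20 / 10 + O(n^19). (Equivalently, Faulhaber's formula gives the same leading term.)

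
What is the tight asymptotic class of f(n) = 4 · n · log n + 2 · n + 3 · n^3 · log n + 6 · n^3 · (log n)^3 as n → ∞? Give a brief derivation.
f(n) ∈ Θ(n^3 · (log n)^3)

Compare the terms by growth order. For large n, n^a · (log n)^b dominates n^a' · (log n)^b' iff a > a', or (a = a' and b > b'). Ranking the 4 terms shows the dominant one is 6 · n^3 · (log n)^3. Hence f(n) ∈ Θ(n^3 · (log n)^3).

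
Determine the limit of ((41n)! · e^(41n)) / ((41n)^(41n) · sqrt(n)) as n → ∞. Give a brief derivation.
lim = sqrt(2π·41)

Stirling: (41n)! ~ sqrt(2π·41n) · (41n/e)^(41n). Hence
  (41n)! · e^(41n) / (41n)^(41n) ~ sqrt(2π·41n).
Dividing by sqrt(n): sqrt(2π·41n) / sqrt(n) = sqrt(2π·41) · n^((1−1)/2), so the limit is sqrt(2π·41).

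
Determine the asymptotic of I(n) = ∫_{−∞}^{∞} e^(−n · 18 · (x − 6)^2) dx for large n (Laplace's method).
I(n) = sqrt(π/(18n))

Here φ(x) = 18 · (x − 6)^2 has its unique minimum at x* = 6 with φ(x*) = 0 and φ''(x*) = 36. Laplace's method gives
  I(n) ~ e^(−n φ(x*)) · sqrt(2π / (n · φ''(x*))) = sqrt(2π / (36n)) = sqrt(π/(18n)).
This is exact: substituting u = (x − 6)·sqrt(18n) gives I(n) = (1/sqrt(18n)) ∫_{−∞}^{∞} e^(−u^2) du = sqrt(π/(18n)).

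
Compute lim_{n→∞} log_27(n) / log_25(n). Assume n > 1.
lim = ln(25) / ln(27) = log_27(25)

Change of base: log_27(n) = ln n / ln 27 and log_25(n) = ln n / ln 25. The ratio is (ln n / ln 27) · (ln 25 / ln n) = ln 25 / ln 27, a constant independent of n. So the limit is ln 25 / ln 27 = log_27(25).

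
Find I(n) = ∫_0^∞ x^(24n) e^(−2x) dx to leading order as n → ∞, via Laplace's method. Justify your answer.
I(n) ~ (sqrt(2π·24n) / 2) · (24n/(2e))^(24n)

Write the integrand as exp(24n ln x − 2x) and set f(x) = 24n ln x − 2x. Then f'(x) = 24n/x − 2 = 0 at x* = 24n/2, and f''(x*) = −24n/x*^2 = −2^2/(24n). Laplace's method (interior maximum) gives
  I(n) ~ e^(f(x*)) · sqrt(2π / |f''(x*)|)
        = exp(24n ln(24n/2) − 24n) · sqrt(2π · 24n / 2^2)
        = (24n/2)^(24n) e^(−24n) · sqrt(2π·24n) / 2
        = (sqrt(2π·24n) / 2) · (24n/(2e))^(24n).
This matches Γ(24n+1)/2^(24n+1) with Stirling applied to Γ.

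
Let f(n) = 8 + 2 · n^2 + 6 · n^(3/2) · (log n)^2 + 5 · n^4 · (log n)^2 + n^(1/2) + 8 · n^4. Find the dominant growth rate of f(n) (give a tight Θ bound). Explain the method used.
f(n) ∈ Θ(n^4 · (log n)^2)

Compare the terms by growth order. For large n, n^a · (log n)^b dominates n^a' · (log n)^b' iff a > a', or (a = a' and b > b'). Ranking the 6 terms shows the dominant one is 5 · n^4 · (log n)^2. Hence f(n) ∈ Θ(n^4 · (log n)^2).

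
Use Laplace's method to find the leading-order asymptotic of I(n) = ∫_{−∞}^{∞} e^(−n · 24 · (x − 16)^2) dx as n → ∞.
I(n) = sqrt(π/(24n))

Here φ(x) = 24 · (x − 16)^2 has its unique minimum at x* = 16 with φ(x*) = 0 and φ''(x*) = 48. Laplace's method gives
  I(n) ~ e^(−n φ(x*)) · sqrt(2π / (n · φ''(x*))) = sqrt(2π / (48n)) = sqrt(π/(24n)).
This is exact: substituting u = (x − 16)·sqrt(24n) gives I(n) = (1/sqrt(24n)) ∫_{−∞}^{∞} e^(−u^2) du = sqrt(π/(24n)).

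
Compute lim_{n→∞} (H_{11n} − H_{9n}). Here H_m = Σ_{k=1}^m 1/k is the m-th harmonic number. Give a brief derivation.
lim = ln(11/9)

Euler-Maclaurin gives H_m = ln m + γ + 1/(2m) + O(1/m^2). The γ and O(1/m) terms cancel in the difference:
  H_{11n} − H_{9n} = ln(11n) − ln(9n) + O(1/n) = ln(11/9) + O(1/n).
Hence the limit is ln(11/9).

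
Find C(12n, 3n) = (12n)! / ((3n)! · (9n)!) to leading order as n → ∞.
C(12n, 3n) ~ (256/27)^(3n) · sqrt(2/(3π·3n))

Write N = 3n. Apply Stirling to each factorial:
  (4N)! ~ sqrt(2π·4N) · (4N/e)^(4N),
  N! ~ sqrt(2π N) · (N/e)^N,
  (3N)! ~ sqrt(2π·3N) · (3N/e)^(3N).
The exponential factors combine to (4N)^(4N) / (N^N · (3N)^(3N)) = 4^(4N)/3^(3N) = (4^4/3^3)^N = (256/27)^N.
The square-root prefactors combine to sqrt(2π·4N) / (sqrt(2π N)·sqrt(2π·3N)) = sqrt(4 / (2π·3·N)) = sqrt(2/(3π·3n)).
Substituting N = 3n: C(12n, 3n) ~ (256/27)^(3n) · sqrt(2/(3π·3n)).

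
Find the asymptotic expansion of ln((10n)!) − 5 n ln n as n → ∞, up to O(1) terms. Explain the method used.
ln((10n)!) − 5 n ln n = 5 n ln n + 10(ln 10 − 1) n + (1/2) ln(2π·10n) + O(1/n)

Stirling: ln((10n)!) = 10n ln(10n) − 10n + (1/2) ln(2π·10n) + O(1/n).
Expand 10n ln(10n) = 10n (ln n + ln 10) = 10n ln n + 10n ln 10.
Subtract 5n ln n: leading term is (10 − 5) n ln n = 5 n ln n. The next term is 10n ln 10 − 10n = 10(ln 10 − 1) n. Then the (1/2) ln(2π·10n) correction.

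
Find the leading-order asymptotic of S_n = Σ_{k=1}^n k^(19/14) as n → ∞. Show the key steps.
S_n ~ (14/33) · n^(33/14)

Integral comparison: Σ_{k=1}^n k^(19/14) = ∫_0^n x^(19/14) dx + O(n^(19/14)). The integral is n^(1 + 19/14) / (1 + 19/14) = n^((19+14)/14) / ((19+14)/14) = (14/33) · n^(33/14).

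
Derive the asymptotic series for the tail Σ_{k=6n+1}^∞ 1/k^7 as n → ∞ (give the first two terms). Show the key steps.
Σ_{k>6n} 1/k^7 = 1/(6 · (6n)^6) − 1/(2 · (6n)^7) + O(1/(6n)^8)

Compare to the integral: ∫_{6n}^∞ x^(−7) dx = [−x^(−6)/6]_{6n}^∞ = 1/((7−1)·(6n)^6). The Euler-Maclaurin correction adds −f(6n)/2 = −1/(2·(6n)^7). Euler-Maclaurin then gives
  Σ_{k>6n} 1/k^7 = ∫_{6n}^∞ dx/x^7 − 1/(2·(6n)^7) + O(1/(6n)^8).
(Equivalently this is ζ(7) − Σ_{k≤6n} 1/k^7.)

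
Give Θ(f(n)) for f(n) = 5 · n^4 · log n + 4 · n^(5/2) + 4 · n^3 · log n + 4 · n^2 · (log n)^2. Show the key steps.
f(n) ∈ Θ(n^4 · log n)

Compare the terms by growth order. For large n, n^a · (log n)^b dominates n^a' · (log n)^b' iff a > a', or (a = a' and b > b'). Ranking the 4 terms shows the dominant one is 5 · n^4 · log n. Hence f(n) ∈ Θ(n^4 · log n).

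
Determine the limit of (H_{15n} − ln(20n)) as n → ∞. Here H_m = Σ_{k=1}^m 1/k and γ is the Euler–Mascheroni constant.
lim = ln(3/4) + γ

By Euler-Maclaurin, H_m = ln m + γ + O(1/m). So
  H_{15n} − ln(20n) = ln(15n) + γ − ln(20n) + O(1/n)
                       = ln(15/20) + γ + O(1/n).
Hence the limit is ln(15/20) + γ (= ln(3/4)).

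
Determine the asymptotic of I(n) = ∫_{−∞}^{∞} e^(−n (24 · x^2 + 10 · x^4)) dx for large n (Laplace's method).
I(n) ~ sqrt(π/(24n))

φ(x) = 24 · x^2 + 10 · x^4 has its unique global minimum at x* = 0 (since φ'(x) = 48x + 40x^3 = 0 only at x = 0 for real x with both coefficients positive, and φ → ∞ as |x| → ∞). At x* = 0, φ(0) = 0 and φ''(0) = 48. Laplace's method then gives
  I(n) ~ sqrt(2π / (n · φ''(0))) · e^(−n φ(0)) = sqrt(2π / (48n)) = sqrt(π/(24n)).
The 10 · x^4 term contributes only at subleading order (an O(1/n) relative correction).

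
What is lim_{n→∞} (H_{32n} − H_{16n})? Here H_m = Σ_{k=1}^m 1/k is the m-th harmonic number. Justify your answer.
lim = ln(32/16) = ln 2

Euler-Maclaurin gives H_m = ln m + γ + 1/(2m) + O(1/m^2). The γ and O(1/m) terms cancel in the difference:
  H_{32n} − H_{16n} = ln(32n) − ln(16n) + O(1/n) = ln(32/16) + O(1/n).
Hence the limit is ln(32/16) = ln 2.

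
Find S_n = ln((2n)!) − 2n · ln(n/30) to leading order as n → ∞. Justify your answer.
S_n ~ 2n · (ln 60 − 1) + O(ln n)

Stirling: ln((2n)!) = 2n ln(2n) − 2n + O(ln n).
  S_n = 2n ln(2n) − 2n − 2n ln(n/30) + O(ln n)
      = 2n ln(2n) − 2n ln n + 2n ln 30 − 2n + O(ln n)
      = 2n ln 2 + 2n ln 30 − 2n + O(ln n)
      = 2n (ln 60 − 1) + O(ln n).
Numerically ln(60) − 1 ≈ 3.0943.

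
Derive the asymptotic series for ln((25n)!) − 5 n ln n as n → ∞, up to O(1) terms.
ln((25n)!) − 5 n ln n = 20 n ln n + 25(ln 25 − 1) n + (1/2) ln(2π·25n) + O(1/n)

Stirling: ln((25n)!) = 25n ln(25n) − 25n + (1/2) ln(2π·25n) + O(1/n).
Expand 25n ln(25n) = 25n (ln n + ln 25) = 25n ln n + 25n ln 25.
Subtract 5n ln n: leading term is (25 − 5) n ln n = 20 n ln n. The next term is 25n ln 25 − 25n = 25(ln 25 − 1) n. Then the (1/2) ln(2π·25n) correction.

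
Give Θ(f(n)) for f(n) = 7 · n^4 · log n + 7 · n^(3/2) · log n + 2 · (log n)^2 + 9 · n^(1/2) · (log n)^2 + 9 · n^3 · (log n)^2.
f(n) ∈ Θ(n^4 · log n)

Compare the terms by growth order. For large n, n^a · (log n)^b dominates n^a' · (log n)^b' iff a > a', or (a = a' and b > b'). Ranking the 5 terms shows the dominant one is 7 · n^4 · log n. Hence f(n) ∈ Θ(n^4 · log n).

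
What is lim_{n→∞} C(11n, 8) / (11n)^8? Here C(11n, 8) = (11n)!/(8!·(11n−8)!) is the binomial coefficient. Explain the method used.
lim = 1/8! = 1/40320

With N = 11n → ∞: C(N, 8) / N^8 = [N(N−1)…(N−7)] / (8! · N^8) = (1/8!) · 1 · (1 − 1/(11n)) · … · (1 − 7/(11n)). Each factor → 1 as N → ∞, so the limit is 1/8! = 1/40320.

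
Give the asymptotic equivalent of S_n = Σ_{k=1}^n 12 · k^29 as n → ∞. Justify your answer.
S_n ~ 2 · n^30 / 5

By integral comparison (Euler-Maclaurin), Σ_{k=1}^n 12 · k^29 = 12 · ∫_0^n x^29 dx + O(n^29) = 12 · n^30/30 = 2 · n^30 / 5 + O(n^29). (Equivalently, Faulhaber's formula gives the same leading term.)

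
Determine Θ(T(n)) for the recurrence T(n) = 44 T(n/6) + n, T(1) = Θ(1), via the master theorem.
T(n) = Θ(n^(log_6 44))

Master theorem: compare f(n) = n to n^(log_6 44) where log_6 44 ≈ 2.112. Since 1 < log_6 44, we have f(n) = O(n^(log_6 44 − ε)) for some ε > 0 — Case 1. Hence T(n) = Θ(n^(log_6 44)).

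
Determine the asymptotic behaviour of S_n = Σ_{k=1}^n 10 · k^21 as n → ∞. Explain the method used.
S_n ~ 5 · n^22 / 11

By integral comparison (Euler-Maclaurin), Σ_{k=1}^n 10 · k^21 = 10 · ∫_0^n x^21 dx + O(n^21) = 10 · n^22/22 = 5 · n^22 / 11 + O(n^21). (Equivalently, Faulhaber's formula gives the same leading term.)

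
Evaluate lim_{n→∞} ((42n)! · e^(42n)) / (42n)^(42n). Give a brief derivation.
lim = ∞

Stirling: (42n)! ~ sqrt(2π·42n) · (42n/e)^(42n). Hence
  (42n)! · e^(42n) / (42n)^(42n) ~ sqrt(2π·42n) = sqrt(2π·42) · sqrt(n) → ∞.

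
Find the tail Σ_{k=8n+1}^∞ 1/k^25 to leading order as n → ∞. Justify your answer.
Σ_{k>8n} 1/k^25 ~ 1/(24 · (8n)^24)

Compare to the integral: ∫_{8n}^∞ x^(−25) dx = [−x^(−24)/24]_{8n}^∞ = 1/((25−1)·(8n)^24). Euler-Maclaurin then gives
  Σ_{k>8n} 1/k^25 = ∫_{8n}^∞ dx/x^25 − 1/(2·(8n)^25) + O(1/(8n)^26).
(Equivalently this is ζ(25) − Σ_{k≤8n} 1/k^25.)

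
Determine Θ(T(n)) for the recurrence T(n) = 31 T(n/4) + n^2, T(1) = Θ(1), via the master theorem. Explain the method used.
T(n) = Θ(n^(log_4 31))

Master theorem: compare f(n) = n^2 to n^(log_4 31) where log_4 31 ≈ 2.477. Since 2 < log_4 31, we have f(n) = O(n^(log_4 31 − ε)) for some ε > 0 — Case 1. Hence T(n) = Θ(n^(log_4 31)).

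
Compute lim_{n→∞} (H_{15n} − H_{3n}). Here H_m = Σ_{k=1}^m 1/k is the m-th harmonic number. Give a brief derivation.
lim = ln(15/3) = ln 5

Euler-Maclaurin gives H_m = ln m + γ + 1/(2m) + O(1/m^2). The γ and O(1/m) terms cancel in the difference:
  H_{15n} − H_{3n} = ln(15n) − ln(3n) + O(1/n) = ln(15/3) + O(1/n).
Hence the limit is ln(15/3) = ln 5.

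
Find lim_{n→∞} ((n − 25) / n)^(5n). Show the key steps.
lim = e^(−125)

Rewrite as (1 − 25/n)^(5n). By the standard limit (1 + x/n)^n → e^x, we have (1 − 25/n)^n → e^(−25), and raising to the 5th power gives e^(−125).
More precisely, ln[(1 − 25/n)^(5n)] = 5n · ln(1 − 25/n) = 5n · (-25/n + O(1/n^2)) = -125 + O(1/n) → -125.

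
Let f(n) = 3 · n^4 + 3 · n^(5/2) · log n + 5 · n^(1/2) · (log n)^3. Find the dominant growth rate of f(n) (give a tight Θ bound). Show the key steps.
f(n) ∈ Θ(n^4)

Compare the terms by growth order. For large n, n^a · (log n)^b dominates n^a' · (log n)^b' iff a > a', or (a = a' and b > b'). Ranking the 3 terms shows the dominant one is 3 · n^4. Hence f(n) ∈ Θ(n^4).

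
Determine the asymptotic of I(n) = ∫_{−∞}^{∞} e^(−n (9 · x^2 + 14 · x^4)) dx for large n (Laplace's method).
I(n) ~ sqrt(π/(9n))

φ(x) = 9 · x^2 + 14 · x^4 has its unique global minimum at x* = 0 (since φ'(x) = 18x + 56x^3 = 0 only at x = 0 for real x with both coefficients positive, and φ → ∞ as |x| → ∞). At x* = 0, φ(0) = 0 and φ''(0) = 18. Laplace's method then gives
  I(n) ~ sqrt(2π / (n · φ''(0))) · e^(−n φ(0)) = sqrt(2π / (18n)) = sqrt(π/(9n)).
The 14 · x^4 term contributes only at subleading order (an O(1/n) relative correction).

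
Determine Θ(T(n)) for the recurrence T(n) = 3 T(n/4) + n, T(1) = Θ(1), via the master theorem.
T(n) = Θ(n)

log_4 3 ≈ 0.792. f(n) = n dominates n^(log_4 3) since 1 > 0.792, and the regularity condition a·f(n/b) = 3·(n/4)^1 = (3/4)·n ≤ c·f(n) holds with c = 3/4 ≈ 0.75 < 1. So this is Case 3: T(n) = Θ(f(n)) = Θ(n).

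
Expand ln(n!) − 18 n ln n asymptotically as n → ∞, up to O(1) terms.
ln(n!) − 18 n ln n = −17 n ln n − n + (1/2) ln(2π n) + O(1/n)

Stirling: ln((n)!) = n ln(n) − n + (1/2) ln(2π·n) + O(1/n).
Here n ln(n) = n ln n.
Subtract 18n ln n: leading term is (1 − 18) n ln n = −17 n ln n. The next term is −n. Then the (1/2) ln(2π·n) correction.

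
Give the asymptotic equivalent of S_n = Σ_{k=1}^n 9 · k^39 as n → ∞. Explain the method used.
S_n ~ 9 · n^40 / 40

By integral comparison (Euler-Maclaurin), Σ_{k=1}^n 9 · k^39 = 9 · ∫_0^n x^39 dx + O(n^39) = 9 · n^40/40 + O(n^39). (Equivalently, Faulhaber's formula gives the same leading term.)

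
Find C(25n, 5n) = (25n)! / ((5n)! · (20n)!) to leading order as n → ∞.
C(25n, 5n) ~ (3125/256)^(5n) · sqrt(5/(8π·5n))

Write N = 5n. Apply Stirling to each factorial:
  (5N)! ~ sqrt(2π·5N) · (5N/e)^(5N),
  N! ~ sqrt(2π N) · (N/e)^N,
  (4N)! ~ sqrt(2π·4N) · (4N/e)^(4N).
The exponential factors combine to (5N)^(5N) / (N^N · (4N)^(4N)) = 5^(5N)/4^(4N) = (5^5/4^4)^N = (3125/256)^N.
The square-root prefactors combine to sqrt(2π·5N) / (sqrt(2π N)·sqrt(2π·4N)) = sqrt(5 / (2π·4·N)) = sqrt(5/(8π·5n)).
Substituting N = 5n: C(25n, 5n) ~ (3125/256)^(5n) · sqrt(5/(8π·5n)).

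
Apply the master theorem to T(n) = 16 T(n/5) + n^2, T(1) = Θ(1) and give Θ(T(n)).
T(n) = Θ(n^2)

log_5 16 ≈ 1.723. f(n) = n^2 dominates n^(log_5 16) since 2 > 1.723, and the regularity condition a·f(n/b) = 16·(n/5)^2 = (16/25)·n^2 ≤ c·f(n) holds with c = 16/25 ≈ 0.64 < 1. So this is Case 3: T(n) = Θ(f(n)) = Θ(n^2).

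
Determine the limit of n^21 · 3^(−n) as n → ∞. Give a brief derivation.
lim = 0

Exponentials with base > 1 dominate every fixed polynomial: for any fixed c, n^c / 3^n → 0 as n → ∞ (e.g. by the ratio test, or by writing 3^n = e^(n ln 3) and noting e^(n ln 3) / n^c → ∞). Hence n^21 · 3^(−n) = n^21 / 3^n → 0.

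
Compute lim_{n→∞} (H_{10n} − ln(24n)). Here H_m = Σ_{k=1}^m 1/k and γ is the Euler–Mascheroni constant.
lim = ln(5/12) + γ

By Euler-Maclaurin, H_m = ln m + γ + O(1/m). So
  H_{10n} − ln(24n) = ln(10n) + γ − ln(24n) + O(1/n)
                       = ln(10/24) + γ + O(1/n).
Hence the limit is ln(10/24) + γ (= ln(5/12)).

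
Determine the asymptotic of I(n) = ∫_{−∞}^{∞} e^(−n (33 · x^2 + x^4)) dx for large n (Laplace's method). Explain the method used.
I(n) ~ sqrt(π/(33n))

φ(x) = 33 · x^2 + x^4 has its unique global minimum at x* = 0 (since φ'(x) = 66x + 4x^3 = 0 only at x = 0 for real x with both coefficients positive, and φ → ∞ as |x| → ∞). At x* = 0, φ(0) = 0 and φ''(0) = 66. Laplace's method then gives
  I(n) ~ sqrt(2π / (n · φ''(0))) · e^(−n φ(0)) = sqrt(2π / (66n)) = sqrt(π/(33n)).
The x^4 term contributes only at subleading order (an O(1/n) relative correction).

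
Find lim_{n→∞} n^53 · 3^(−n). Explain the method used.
lim = 0

Exponentials with base > 1 dominate every fixed polynomial: for any fixed c, n^c / 3^n → 0 as n → ∞ (e.g. by the ratio test, or by writing 3^n = e^(n ln 3) and noting e^(n ln 3) / n^c → ∞). Hence n^53 · 3^(−n) = n^53 / 3^n → 0.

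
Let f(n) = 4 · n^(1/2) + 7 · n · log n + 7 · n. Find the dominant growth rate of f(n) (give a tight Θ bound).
f(n) ∈ Θ(n · log n)

Compare the terms by growth order. For large n, n^a · (log n)^b dominates n^a' · (log n)^b' iff a > a', or (a = a' and b > b'). Ranking the 3 terms shows the dominant one is 7 · n · log n. Hence f(n) ∈ Θ(n · log n).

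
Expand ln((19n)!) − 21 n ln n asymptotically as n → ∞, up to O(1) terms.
ln((19n)!) − 21 n ln n = −2 n ln n + 19(ln 19 − 1) n + (1/2) ln(2π·19n) + O(1/n)

Stirling: ln((19n)!) = 19n ln(19n) − 19n + (1/2) ln(2π·19n) + O(1/n).
Expand 19n ln(19n) = 19n (ln n + ln 19) = 19n ln n + 19n ln 19.
Subtract 21n ln n: leading term is (19 − 21) n ln n = −2 n ln n. The next term is 19n ln 19 − 19n = 19(ln 19 − 1) n. Then the (1/2) ln(2π·19n) correction.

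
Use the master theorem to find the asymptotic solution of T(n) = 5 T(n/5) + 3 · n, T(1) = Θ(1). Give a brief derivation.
T(n) = Θ(n log n)

log_5 5 = 1, and f(n) = 3 · n = Θ(n^(log_5 5)). This is Case 2 of the master theorem: T(n) = Θ(f(n) · log n) = Θ(n log n).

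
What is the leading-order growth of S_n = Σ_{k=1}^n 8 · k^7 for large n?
S_n ~ n^8

By integral comparison (Euler-Maclaurin), Σ_{k=1}^n 8 · k^7 = 8 · ∫_0^n x^7 dx + O(n^7) = 8 · n^8/8 = n^8 + O(n^7). (Equivalently, Faulhaber's formula gives the same leading term.)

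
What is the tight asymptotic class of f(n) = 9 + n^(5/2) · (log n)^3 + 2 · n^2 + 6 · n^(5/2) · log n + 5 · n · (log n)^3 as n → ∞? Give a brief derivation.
f(n) ∈ Θ(n^(5/2) · (log n)^3)

Compare the terms by growth order. For large n, n^a · (log n)^b dominates n^a' · (log n)^b' iff a > a', or (a = a' and b > b'). Ranking the 5 terms shows the dominant one is n^(5/2) · (log n)^3. Hence f(n) ∈ Θ(n^(5/2) · (log n)^3).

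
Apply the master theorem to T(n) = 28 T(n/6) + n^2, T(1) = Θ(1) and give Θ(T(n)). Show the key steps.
T(n) = Θ(n^2)

log_6 28 ≈ 1.860. f(n) = n^2 dominates n^(log_6 28) since 2 > 1.860, and the regularity condition a·f(n/b) = 28·(n/6)^2 = (28/36)·n^2 ≤ c·f(n) holds with c = 28/36 ≈ 0.778 < 1. So this is Case 3: T(n) = Θ(f(n)) = Θ(n^2).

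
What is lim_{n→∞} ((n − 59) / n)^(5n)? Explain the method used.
lim = e^(−295)

Rewrite as (1 − 59/n)^(5n). By the standard limit (1 + x/n)^n → e^x, we have (1 − 59/n)^n → e^(−59), and raising to the 5th power gives e^(−295).
More precisely, ln[(1 − 59/n)^(5n)] = 5n · ln(1 − 59/n) = 5n · (-59/n + O(1/n^2)) = -295 + O(1/n) → -295.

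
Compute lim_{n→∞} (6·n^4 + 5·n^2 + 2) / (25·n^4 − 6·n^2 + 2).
lim = 6/25

For large n the leading n^4 terms dominate both numerator and denominator. Dividing top and bottom by n^4, every other term tends to 0, leaving 6/25.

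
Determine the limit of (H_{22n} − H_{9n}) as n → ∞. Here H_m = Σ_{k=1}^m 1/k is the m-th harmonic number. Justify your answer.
lim = ln(22/9)

Euler-Maclaurin gives H_m = ln m + γ + 1/(2m) + O(1/m^2). The γ and O(1/m) terms cancel in the difference:
  H_{22n} − H_{9n} = ln(22n) − ln(9n) + O(1/n) = ln(22/9) + O(1/n).
Hence the limit is ln(22/9).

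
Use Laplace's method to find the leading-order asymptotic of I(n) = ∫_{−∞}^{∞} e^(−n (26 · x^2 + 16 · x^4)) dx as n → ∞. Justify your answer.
I(n) ~ sqrt(π/(26n))

φ(x) = 26 · x^2 + 16 · x^4 has its unique global minimum at x* = 0 (since φ'(x) = 52x + 64x^3 = 0 only at x = 0 for real x with both coefficients positive, and φ → ∞ as |x| → ∞). At x* = 0, φ(0) = 0 and φ''(0) = 52. Laplace's method then gives
  I(n) ~ sqrt(2π / (n · φ''(0))) · e^(−n φ(0)) = sqrt(2π / (52n)) = sqrt(π/(26n)).
The 16 · x^4 term contributes only at subleading order (an O(1/n) relative correction).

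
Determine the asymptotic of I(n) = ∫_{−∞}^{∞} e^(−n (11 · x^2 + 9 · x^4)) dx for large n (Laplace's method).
I(n) ~ sqrt(π/(11n))

φ(x) = 11 · x^2 + 9 · x^4 has its unique global minimum at x* = 0 (since φ'(x) = 22x + 36x^3 = 0 only at x = 0 for real x with both coefficients positive, and φ → ∞ as |x| → ∞). At x* = 0, φ(0) = 0 and φ''(0) = 22. Laplace's method then gives
  I(n) ~ sqrt(2π / (n · φ''(0))) · e^(−n φ(0)) = sqrt(2π / (22n)) = sqrt(π/(11n)).
The 9 · x^4 term contributes only at subleading order (an O(1/n) relative correction).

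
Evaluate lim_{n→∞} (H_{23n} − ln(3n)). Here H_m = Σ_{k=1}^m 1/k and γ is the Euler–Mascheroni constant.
lim = ln(23/3) + γ

By Euler-Maclaurin, H_m = ln m + γ + O(1/m). So
  H_{23n} − ln(3n) = ln(23n) + γ − ln(3n) + O(1/n)
                       = ln(23/3) + γ + O(1/n).
Hence the limit is ln(23/3) + γ.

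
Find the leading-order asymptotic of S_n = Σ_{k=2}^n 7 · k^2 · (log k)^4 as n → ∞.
S_n ~ 7 · n^3 · (log n)^4 / 3

By integral comparison, S_n = ∫_1^n 7 · x^2 · (log x)^4 dx + O(n^2 · (log n)^4). For the integral, the leading term of ∫_1^n x^2 (log x)^4 dx is n^3/3 · (log n)^4 (by repeated integration by parts; each step lowers the log-exponent and produces a relatively O(1/log n) correction). Hence S_n ~ 7 · n^3 · (log n)^4 / 3.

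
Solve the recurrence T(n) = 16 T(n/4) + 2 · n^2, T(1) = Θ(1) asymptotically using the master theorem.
T(n) = Θ(n^2 log n)

log_4 16 = 2, and f(n) = 2 · n^2 = Θ(n^(log_4 16)). This is Case 2 of the master theorem: T(n) = Θ(f(n) · log n) = Θ(n^2 log n).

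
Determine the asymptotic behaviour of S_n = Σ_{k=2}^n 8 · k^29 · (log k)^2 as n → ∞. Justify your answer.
S_n ~ 4 · n^30 · (log n)^2 / 15

By integral comparison, S_n = ∫_1^n 8 · x^29 · (log x)^2 dx + O(n^29 · (log n)^2). For the integral, the leading term of ∫_1^n x^29 (log x)^2 dx is n^30/30 · (log n)^2 (by repeated integration by parts; each step lowers the log-exponent and produces a relatively O(1/log n) correction). Hence S_n ~ 4 · n^30 · (log n)^2 / 15.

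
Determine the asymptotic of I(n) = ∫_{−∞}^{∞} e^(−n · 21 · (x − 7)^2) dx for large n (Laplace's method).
I(n) = sqrt(π/(21n))

Here φ(x) = 21 · (x − 7)^2 has its unique minimum at x* = 7 with φ(x*) = 0 and φ''(x*) = 42. Laplace's method gives
  I(n) ~ e^(−n φ(x*)) · sqrt(2π / (n · φ''(x*))) = sqrt(2π / (42n)) = sqrt(π/(21n)).
This is exact: substituting u = (x − 7)·sqrt(21n) gives I(n) = (1/sqrt(21n)) ∫_{−∞}^{∞} e^(−u^2) du = sqrt(π/(21n)).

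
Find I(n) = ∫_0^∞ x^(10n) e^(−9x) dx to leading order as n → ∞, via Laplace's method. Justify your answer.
I(n) ~ (sqrt(2π·10n) / 9) · (10n/(9e))^(10n)

Write the integrand as exp(10n ln x − 9x) and set f(x) = 10n ln x − 9x. Then f'(x) = 10n/x − 9 = 0 at x* = 10n/9, and f''(x*) = −10n/x*^2 = −9^2/(10n). Laplace's method (interior maximum) gives
  I(n) ~ e^(f(x*)) · sqrt(2π / |f''(x*)|)
        = exp(10n ln(10n/9) − 10n) · sqrt(2π · 10n / 9^2)
        = (10n/9)^(10n) e^(−10n) · sqrt(2π·10n) / 9
        = (sqrt(2π·10n) / 9) · (10n/(9e))^(10n).
This matches Γ(10n+1)/9^(10n+1) with Stirling applied to Γ.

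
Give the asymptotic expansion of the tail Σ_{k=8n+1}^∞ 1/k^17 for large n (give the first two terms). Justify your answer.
Σ_{k>8n} 1/k^17 = 1/(16 · (8n)^16) − 1/(2 · (8n)^17) + O(1/(8n)^18)

Compare to the integral: ∫_{8n}^∞ x^(−17) dx = [−x^(−16)/16]_{8n}^∞ = 1/((17−1)·(8n)^16). The Euler-Maclaurin correction adds −f(8n)/2 = −1/(2·(8n)^17). Euler-Maclaurin then gives
  Σ_{k>8n} 1/k^17 = ∫_{8n}^∞ dx/x^17 − 1/(2·(8n)^17) + O(1/(8n)^18).
(Equivalently this is ζ(17) − Σ_{k≤8n} 1/k^17.)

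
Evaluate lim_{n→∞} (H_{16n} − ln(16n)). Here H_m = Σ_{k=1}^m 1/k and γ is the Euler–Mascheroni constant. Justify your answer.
lim = γ

By Euler-Maclaurin, H_m = ln m + γ + O(1/m). So
  H_{16n} − ln(16n) = ln(16n) + γ − ln(16n) + O(1/n)
                       = ln(16/16) + γ + O(1/n).
Hence the limit is γ (since ln 1 = 0).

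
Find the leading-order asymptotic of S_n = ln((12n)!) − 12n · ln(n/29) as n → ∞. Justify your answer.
S_n ~ 12n · (ln 348 − 1) + O(ln n)

Stirling: ln((12n)!) = 12n ln(12n) − 12n + O(ln n).
  S_n = 12n ln(12n) − 12n − 12n ln(n/29) + O(ln n)
      = 12n ln(12n) − 12n ln n + 12n ln 29 − 12n + O(ln n)
      = 12n ln 12 + 12n ln 29 − 12n + O(ln n)
      = 12n (ln 348 − 1) + O(ln n).
Numerically ln(348) − 1 ≈ 4.8522.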